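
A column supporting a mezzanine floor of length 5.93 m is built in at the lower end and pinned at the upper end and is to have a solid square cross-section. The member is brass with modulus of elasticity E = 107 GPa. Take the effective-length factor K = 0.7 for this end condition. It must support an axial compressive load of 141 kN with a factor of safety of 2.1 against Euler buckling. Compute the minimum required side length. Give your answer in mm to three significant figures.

Required P_cr = n·P = 2.1 × 141 = 296.1 kN
L_e = K·L = 0.7 × 5.93 = 4.151 m
Required I = P_cr·L_e²/(π²E) = 2.961×10^5 × 4.151² / (π² × 1.07×10^11) = 4.831×10^-6 m⁴
I_req = 4.831×10^6 mm⁴
Solid square: I = a⁴/12  ⇒  a = (12I)^(1/4) = (12×4.831×10^6)^(1/4) = 87.3 mm

a ≈ 87.3 mm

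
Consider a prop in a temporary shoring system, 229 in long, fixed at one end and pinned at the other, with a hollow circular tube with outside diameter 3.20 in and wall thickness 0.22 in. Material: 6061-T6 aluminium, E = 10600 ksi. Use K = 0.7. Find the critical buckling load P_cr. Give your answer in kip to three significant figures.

P_cr ≈ 9.36 kip

Inner diameter d_i = 3.20 − 2×0.22 = 2.760 in
I = π(d_o⁴ − d_i⁴)/64 = π(3.20⁴ − 2.760⁴)/64 = 2.299 in⁴
Effective length L_e = K·L = 0.7 × 229 = 160.3 in
P_cr = π²EI / L_e² = π² × 10600×10³ × 2.299 / 160.3² = 9.359×10^3 lb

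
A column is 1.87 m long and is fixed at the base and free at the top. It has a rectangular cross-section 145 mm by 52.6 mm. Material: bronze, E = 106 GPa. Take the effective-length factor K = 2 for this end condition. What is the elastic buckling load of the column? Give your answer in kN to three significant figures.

P_cr ≈ 132 kN

Buckling occurs about the weak axis: I_min = h·b³/12 with b = 52.6 mm (the shorter side).
I_min = 145×52.6³/12 = 1.759×10^6 mm⁴
I = 1.759×10^6 mm⁴ = 1.759×10^-6 m⁴
Effective length L_e = K·L = 2 × 1.87 = 3.740 m
P_cr = π²EI / L_e² = π² × 106×10⁹ × 1.759×10^-6 / 3.740² = 1.315×10^5 N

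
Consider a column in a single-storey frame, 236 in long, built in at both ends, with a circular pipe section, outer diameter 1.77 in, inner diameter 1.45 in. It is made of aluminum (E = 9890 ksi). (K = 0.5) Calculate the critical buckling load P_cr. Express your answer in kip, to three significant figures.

P_cr ≈ 1.86 kip

d_o = 1.77 in, d_i = 1.45 in
I = π(d_o⁴ − d_i⁴)/64 = π(1.77⁴ − 1.450⁴)/64 = 0.2648 in⁴
Effective length L_e = K·L = 0.5 × 236 = 118.0 in
P_cr = π²EI / L_e² = π² × 9890×10³ × 0.2648 / 118.0² = 1.856×10^3 lb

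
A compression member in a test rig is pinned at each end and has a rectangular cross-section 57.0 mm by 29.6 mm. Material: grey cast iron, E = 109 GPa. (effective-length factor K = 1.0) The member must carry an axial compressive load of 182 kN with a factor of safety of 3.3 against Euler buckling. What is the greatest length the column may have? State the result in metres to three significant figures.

Buckling occurs about the weak axis: I_min = h·b³/12 with b = 29.6 mm (the shorter side).
I_min = 57.0×29.6³/12 = 1.232×10^5 mm⁴
I = 1.232×10^-7 m⁴
Required critical load P_cr = n·P = 3.3 × 182 = 600.6 kN = 6.006×10^5 N
From P_cr = π²EI/(K·L)²:  L = (1/K)·√(π²EI/P_cr) = (1/1)·√(π²×1.09×10^11×1.232×10^-7/6.006×10^5)
L = 0.470 m

L_max ≈ 0.470 m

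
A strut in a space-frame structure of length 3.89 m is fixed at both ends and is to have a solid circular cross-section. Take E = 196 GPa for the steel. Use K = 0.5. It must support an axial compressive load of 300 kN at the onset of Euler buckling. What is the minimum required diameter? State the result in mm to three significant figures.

d ≈ 58.8 mm

L_e = K·L = 0.5 × 3.89 = 1.945 m
Required I = P_cr·L_e²/(π²E) = 3.000×10^5 × 1.945² / (π² × 1.96×10^11) = 5.867×10^-7 m⁴
I_req = 5.867×10^5 mm⁴
Solid circle: I = πd⁴/64  ⇒  d = (64I/π)^(1/4) = (64×5.867×10^5/π)^(1/4) = 58.8 mm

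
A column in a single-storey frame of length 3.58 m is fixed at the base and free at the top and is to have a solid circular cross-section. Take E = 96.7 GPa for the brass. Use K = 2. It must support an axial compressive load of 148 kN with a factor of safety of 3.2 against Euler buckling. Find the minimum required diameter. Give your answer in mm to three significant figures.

Required P_cr = n·P = 3.2 × 148 = 473.6 kN
L_e = K·L = 2 × 3.58 = 7.160 m
Required I = P_cr·L_e²/(π²E) = 4.736×10^5 × 7.160² / (π² × 9.67×10^10) = 2.544×10^-5 m⁴
I_req = 2.544×10^7 mm⁴
Solid circle: I = πd⁴/64  ⇒  d = (64I/π)^(1/4) = (64×2.544×10^7/π)^(1/4) = 151 mm

d ≈ 151 mm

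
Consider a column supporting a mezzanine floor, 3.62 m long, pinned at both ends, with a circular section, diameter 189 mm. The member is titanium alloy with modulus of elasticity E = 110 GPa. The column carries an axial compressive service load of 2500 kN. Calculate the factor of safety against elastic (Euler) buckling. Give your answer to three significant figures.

I = πd⁴/64 = π×189⁴/64 = 6.264×10^7 mm⁴
I = 6.264×10^7 mm⁴ = 6.264×10^-5 m⁴
Effective length L_e = K·L = 1 × 3.62 = 3.620 m
P_cr = π²EI / L_e² = π² × 110×10⁹ × 6.264×10^-5 / 3.620² = 5.189×10^6 N
Factor of safety n = P_cr / P = 5189.1 / 2500 = 2.08

n ≈ 2.08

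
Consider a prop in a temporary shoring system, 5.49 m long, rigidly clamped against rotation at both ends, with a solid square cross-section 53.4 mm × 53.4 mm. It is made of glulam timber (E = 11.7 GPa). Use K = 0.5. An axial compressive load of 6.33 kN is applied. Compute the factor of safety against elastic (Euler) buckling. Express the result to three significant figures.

I = a⁴/12 = 53.4⁴/12 = 6.776×10^5 mm⁴
I = 6.776×10^5 mm⁴ = 6.776×10^-7 m⁴
Effective length L_e = K·L = 0.5 × 5.49 = 2.745 m
P_cr = π²EI / L_e² = π² × 11.7×10⁹ × 6.776×10^-7 / 2.745² = 1.038×10^4 N
Factor of safety n = P_cr / P = 10.384 / 6.33 = 1.64

n ≈ 1.64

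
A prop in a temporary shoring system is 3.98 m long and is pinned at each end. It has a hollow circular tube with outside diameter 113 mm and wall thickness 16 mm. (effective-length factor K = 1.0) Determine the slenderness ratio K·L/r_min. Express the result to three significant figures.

Inner diameter d_i = 113 − 2×16 = 81.00 mm
I = π(d_o⁴ − d_i⁴)/64 = π(113⁴ − 81.00⁴)/64 = 5.891×10^6 mm⁴
A = 4.876×10^3 mm²;  r_min = √(I/A) = √(5.891×10^6/4.876×10^3) = 34.76 mm
L_e = K·L = 1 × 3.98 m = 3.980 m = 3980.0 mm
λ = L_e / r_min = 3980.0 / 34.76 = 115

λ ≈ 115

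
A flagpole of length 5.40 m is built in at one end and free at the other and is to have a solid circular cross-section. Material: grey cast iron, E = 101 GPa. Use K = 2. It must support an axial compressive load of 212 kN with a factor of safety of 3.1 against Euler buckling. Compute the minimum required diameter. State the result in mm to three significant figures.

d ≈ 199 mm

Required P_cr = n·P = 3.1 × 212 = 657.2 kN
L_e = K·L = 2 × 5.40 = 10.80 m
Required I = P_cr·L_e²/(π²E) = 6.572×10^5 × 10.80² / (π² × 1.01×10^11) = 7.690×10^-5 m⁴
I_req = 7.690×10^7 mm⁴
Solid circle: I = πd⁴/64  ⇒  d = (64I/π)^(1/4) = (64×7.690×10^7/π)^(1/4) = 199 mm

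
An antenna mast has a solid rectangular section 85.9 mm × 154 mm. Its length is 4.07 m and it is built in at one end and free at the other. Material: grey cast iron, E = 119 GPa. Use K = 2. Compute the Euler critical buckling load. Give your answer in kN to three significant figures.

Buckling occurs about the weak axis: I_min = h·b³/12 with b = 85.9 mm (the shorter side).
I_min = 154×85.9³/12 = 8.134×10^6 mm⁴
I = 8.134×10^6 mm⁴ = 8.134×10^-6 m⁴
Effective length L_e = K·L = 2 × 4.07 = 8.140 m
P_cr = π²EI / L_e² = π² × 119×10⁹ × 8.134×10^-6 / 8.140² = 1.442×10^5 N

P_cr ≈ 144 kN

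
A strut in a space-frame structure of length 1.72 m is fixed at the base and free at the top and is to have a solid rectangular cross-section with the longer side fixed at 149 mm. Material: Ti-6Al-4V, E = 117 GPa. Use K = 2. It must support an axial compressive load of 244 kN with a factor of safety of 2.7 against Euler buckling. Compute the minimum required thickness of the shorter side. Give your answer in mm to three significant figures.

b ≈ 81.6 mm

Required P_cr = n·P = 2.7 × 244 = 658.8 kN
L_e = K·L = 2 × 1.72 = 3.440 m
Required I = P_cr·L_e²/(π²E) = 6.588×10^5 × 3.440² / (π² × 1.17×10^11) = 6.751×10^-6 m⁴
I_req = 6.751×10^6 mm⁴
Rectangle, weak axis: I_min = h·b³/12 with h = 149 mm fixed  ⇒  b = (12I/h)^(1/3) = 81.6 mm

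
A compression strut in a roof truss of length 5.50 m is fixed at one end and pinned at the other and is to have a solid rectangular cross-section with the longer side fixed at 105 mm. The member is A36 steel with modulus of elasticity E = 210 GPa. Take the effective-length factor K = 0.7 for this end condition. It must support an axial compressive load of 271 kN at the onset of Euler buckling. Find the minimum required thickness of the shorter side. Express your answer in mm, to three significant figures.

b ≈ 60.5 mm

L_e = K·L = 0.7 × 5.50 = 3.850 m
Required I = P_cr·L_e²/(π²E) = 2.710×10^5 × 3.850² / (π² × 2.10×10^11) = 1.938×10^-6 m⁴
I_req = 1.938×10^6 mm⁴
Rectangle, weak axis: I_min = h·b³/12 with h = 105 mm fixed  ⇒  b = (12I/h)^(1/3) = 60.5 mm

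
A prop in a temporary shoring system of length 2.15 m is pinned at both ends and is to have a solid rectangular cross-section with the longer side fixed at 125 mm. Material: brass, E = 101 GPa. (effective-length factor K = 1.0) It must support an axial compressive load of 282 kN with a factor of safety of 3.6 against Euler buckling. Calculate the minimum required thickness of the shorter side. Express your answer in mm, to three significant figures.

b ≈ 76.7 mm

Required P_cr = n·P = 3.6 × 282 = 1015 kN
L_e = K·L = 1 × 2.15 = 2.150 m
Required I = P_cr·L_e²/(π²E) = 1.015×10^6 × 2.150² / (π² × 1.01×10^11) = 4.708×10^-6 m⁴
I_req = 4.708×10^6 mm⁴
Rectangle, weak axis: I_min = h·b³/12 with h = 125 mm fixed  ⇒  b = (12I/h)^(1/3) = 76.7 mm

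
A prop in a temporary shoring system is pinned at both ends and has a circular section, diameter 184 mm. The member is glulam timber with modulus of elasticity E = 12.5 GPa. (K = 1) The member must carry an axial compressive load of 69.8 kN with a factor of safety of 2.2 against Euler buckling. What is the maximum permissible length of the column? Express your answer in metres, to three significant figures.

L_max ≈ 6.72 m

I = πd⁴/64 = π×184⁴/64 = 5.627×10^7 mm⁴
I = 5.627×10^-5 m⁴
Required critical load P_cr = n·P = 2.2 × 69.8 = 153.6 kN = 1.536×10^5 N
From P_cr = π²EI/(K·L)²:  L = (1/K)·√(π²EI/P_cr) = (1/1)·√(π²×1.25×10^10×5.627×10^-5/1.536×10^5)
L = 6.72 m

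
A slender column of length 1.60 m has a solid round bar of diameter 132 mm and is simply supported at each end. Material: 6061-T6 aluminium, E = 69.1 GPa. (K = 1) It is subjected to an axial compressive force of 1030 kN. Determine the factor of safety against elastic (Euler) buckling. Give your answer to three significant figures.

n ≈ 3.85

I = πd⁴/64 = π×132⁴/64 = 1.490×10^7 mm⁴
I = 1.490×10^7 mm⁴ = 1.490×10^-5 m⁴
Effective length L_e = K·L = 1 × 1.60 = 1.600 m
P_cr = π²EI / L_e² = π² × 69.1×10⁹ × 1.490×10^-5 / 1.600² = 3.970×10^6 N
Factor of safety n = P_cr / P = 3970.1 / 1030 = 3.85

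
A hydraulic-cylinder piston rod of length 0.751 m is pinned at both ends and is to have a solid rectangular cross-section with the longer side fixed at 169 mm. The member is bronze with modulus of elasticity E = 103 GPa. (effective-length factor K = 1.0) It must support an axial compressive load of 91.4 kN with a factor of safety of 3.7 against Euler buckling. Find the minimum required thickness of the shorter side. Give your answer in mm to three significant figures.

Required P_cr = n·P = 3.7 × 91.4 = 338.2 kN
L_e = K·L = 1 × 0.751 = 0.7510 m
Required I = P_cr·L_e²/(π²E) = 3.382×10^5 × 0.7510² / (π² × 1.03×10^11) = 1.876×10^-7 m⁴
I_req = 1.876×10^5 mm⁴
Rectangle, weak axis: I_min = h·b³/12 with h = 169 mm fixed  ⇒  b = (12I/h)^(1/3) = 23.7 mm

b ≈ 23.7 mm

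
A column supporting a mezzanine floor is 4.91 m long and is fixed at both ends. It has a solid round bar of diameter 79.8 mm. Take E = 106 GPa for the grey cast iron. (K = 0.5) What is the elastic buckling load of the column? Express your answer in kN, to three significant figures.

I = πd⁴/64 = π×79.8⁴/64 = 1.991×10^6 mm⁴
I = 1.991×10^6 mm⁴ = 1.991×10^-6 m⁴
Effective length L_e = K·L = 0.5 × 4.91 = 2.455 m
P_cr = π²EI / L_e² = π² × 106×10⁹ × 1.991×10^-6 / 2.455² = 3.455×10^5 N

P_cr ≈ 346 kN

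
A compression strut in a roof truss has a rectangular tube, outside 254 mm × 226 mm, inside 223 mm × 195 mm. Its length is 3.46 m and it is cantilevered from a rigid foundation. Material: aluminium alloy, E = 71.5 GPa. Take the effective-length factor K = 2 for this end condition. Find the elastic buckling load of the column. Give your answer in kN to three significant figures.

Weak-axis I_min = (h_o·b_o³ − h_i·b_i³)/12 with b_o = 226, b_i = 195.0 mm (shorter outer/inner sides).
I_min = (254×226³ − 223.0×195.0³)/12 = 1.065×10^8 mm⁴
I = 1.065×10^8 mm⁴ = 1.065×10^-4 m⁴
Effective length L_e = K·L = 2 × 3.46 = 6.920 m
P_cr = π²EI / L_e² = π² × 71.5×10⁹ × 1.065×10^-4 / 6.920² = 1.570×10^6 N

P_cr ≈ 1570 kN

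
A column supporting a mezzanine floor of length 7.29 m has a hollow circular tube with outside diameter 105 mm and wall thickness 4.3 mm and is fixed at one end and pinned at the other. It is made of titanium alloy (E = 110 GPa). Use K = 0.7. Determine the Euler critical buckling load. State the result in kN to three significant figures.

P_cr ≈ 72.0 kN

Inner diameter d_i = 105 − 2×4.3 = 96.40 mm
I = π(d_o⁴ − d_i⁴)/64 = π(105⁴ − 96.40⁴)/64 = 1.727×10^6 mm⁴
I = 1.727×10^6 mm⁴ = 1.727×10^-6 m⁴
Effective length L_e = K·L = 0.7 × 7.29 = 5.103 m
P_cr = π²EI / L_e² = π² × 110×10⁹ × 1.727×10^-6 / 5.103² = 7.202×10^4 N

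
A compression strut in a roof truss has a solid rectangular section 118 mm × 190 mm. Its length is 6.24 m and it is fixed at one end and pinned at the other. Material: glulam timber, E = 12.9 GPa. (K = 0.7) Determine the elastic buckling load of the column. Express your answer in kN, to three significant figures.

P_cr ≈ 174 kN

Buckling occurs about the weak axis: I_min = h·b³/12 with b = 118 mm (the shorter side).
I_min = 190×118³/12 = 2.601×10^7 mm⁴
I = 2.601×10^7 mm⁴ = 2.601×10^-5 m⁴
Effective length L_e = K·L = 0.7 × 6.24 = 4.368 m
P_cr = π²EI / L_e² = π² × 12.9×10⁹ × 2.601×10^-5 / 4.368² = 1.736×10^5 N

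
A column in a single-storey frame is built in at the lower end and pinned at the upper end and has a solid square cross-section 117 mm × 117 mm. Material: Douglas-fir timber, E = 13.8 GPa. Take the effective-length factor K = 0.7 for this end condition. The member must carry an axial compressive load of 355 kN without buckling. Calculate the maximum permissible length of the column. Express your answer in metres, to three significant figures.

I = a⁴/12 = 117⁴/12 = 1.562×10^7 mm⁴
I = 1.562×10^-5 m⁴
At the buckling limit P_cr = P = 3.550×10^5 N
From P_cr = π²EI/(K·L)²:  L = (1/K)·√(π²EI/P_cr) = (1/0.7)·√(π²×1.38×10^10×1.562×10^-5/3.550×10^5)
L = 3.50 m

L_max ≈ 3.50 m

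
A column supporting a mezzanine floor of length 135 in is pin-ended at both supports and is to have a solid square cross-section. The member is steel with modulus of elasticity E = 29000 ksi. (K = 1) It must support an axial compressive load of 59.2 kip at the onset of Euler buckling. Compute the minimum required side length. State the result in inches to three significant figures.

L_e = K·L = 1 × 135 = 135.0 in
Required I = P_cr·L_e²/(π²E) = 5.920×10^4 × 135.0² / (π² × 2.90×10^7) = 3.770 in⁴
Solid square: I = a⁴/12  ⇒  a = (12I)^(1/4) = (12×3.770)^(1/4) = 2.59 in

a ≈ 2.59 in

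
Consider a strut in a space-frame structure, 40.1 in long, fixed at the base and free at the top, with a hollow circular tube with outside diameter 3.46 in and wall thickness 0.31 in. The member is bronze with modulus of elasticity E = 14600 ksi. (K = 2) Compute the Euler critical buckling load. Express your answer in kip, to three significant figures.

P_cr ≈ 86.1 kip

Inner diameter d_i = 3.46 − 2×0.31 = 2.840 in
I = π(d_o⁴ − d_i⁴)/64 = π(3.46⁴ − 2.840⁴)/64 = 3.842 in⁴
Effective length L_e = K·L = 2 × 40.1 = 80.20 in
P_cr = π²EI / L_e² = π² × 14600×10³ × 3.842 / 80.20² = 8.607×10^4 lb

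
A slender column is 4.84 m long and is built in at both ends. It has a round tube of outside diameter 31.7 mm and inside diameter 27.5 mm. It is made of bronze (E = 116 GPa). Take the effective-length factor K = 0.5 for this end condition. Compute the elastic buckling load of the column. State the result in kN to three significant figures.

P_cr ≈ 4.20 kN

d_o = 31.7 mm, d_i = 27.5 mm
I = π(d_o⁴ − d_i⁴)/64 = π(31.7⁴ − 27.50⁴)/64 = 2.149×10^4 mm⁴
I = 2.149×10^4 mm⁴ = 2.149×10^-8 m⁴
Effective length L_e = K·L = 0.5 × 4.84 = 2.420 m
P_cr = π²EI / L_e² = π² × 116×10⁹ × 2.149×10^-8 / 2.420² = 4.202×10^3 N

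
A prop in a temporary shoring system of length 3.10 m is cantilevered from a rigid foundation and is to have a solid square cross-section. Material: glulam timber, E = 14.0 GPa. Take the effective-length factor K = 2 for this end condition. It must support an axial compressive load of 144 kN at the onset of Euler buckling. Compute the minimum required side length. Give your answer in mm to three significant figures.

a ≈ 148 mm

L_e = K·L = 2 × 3.10 = 6.200 m
Required I = P_cr·L_e²/(π²E) = 1.440×10^5 × 6.200² / (π² × 1.40×10^10) = 4.006×10^-5 m⁴
I_req = 4.006×10^7 mm⁴
Solid square: I = a⁴/12  ⇒  a = (12I)^(1/4) = (12×4.006×10^7)^(1/4) = 148 mm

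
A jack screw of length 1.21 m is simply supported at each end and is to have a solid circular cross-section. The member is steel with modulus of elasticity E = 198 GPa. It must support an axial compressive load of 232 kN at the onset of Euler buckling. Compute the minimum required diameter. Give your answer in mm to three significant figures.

L_e = K·L = 1 × 1.21 = 1.210 m
Required I = P_cr·L_e²/(π²E) = 2.320×10^5 × 1.210² / (π² × 1.98×10^11) = 1.738×10^-7 m⁴
I_req = 1.738×10^5 mm⁴
Solid circle: I = πd⁴/64  ⇒  d = (64I/π)^(1/4) = (64×1.738×10^5/π)^(1/4) = 43.4 mm

d ≈ 43.4 mm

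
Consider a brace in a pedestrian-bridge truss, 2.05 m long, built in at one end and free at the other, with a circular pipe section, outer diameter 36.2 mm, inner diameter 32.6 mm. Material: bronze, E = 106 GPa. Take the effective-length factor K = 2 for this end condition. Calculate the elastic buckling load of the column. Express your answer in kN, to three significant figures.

d_o = 36.2 mm, d_i = 32.6 mm
I = π(d_o⁴ − d_i⁴)/64 = π(36.2⁴ − 32.60⁴)/64 = 2.885×10^4 mm⁴
I = 2.885×10^4 mm⁴ = 2.885×10^-8 m⁴
Effective length L_e = K·L = 2 × 2.05 = 4.100 m
P_cr = π²EI / L_e² = π² × 106×10⁹ × 2.885×10^-8 / 4.100² = 1.796×10^3 N

P_cr ≈ 1.80 kN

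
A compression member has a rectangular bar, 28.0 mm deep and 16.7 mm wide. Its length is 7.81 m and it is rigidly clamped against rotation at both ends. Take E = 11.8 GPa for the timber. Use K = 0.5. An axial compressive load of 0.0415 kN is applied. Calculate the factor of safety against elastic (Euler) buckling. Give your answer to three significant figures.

Buckling occurs about the weak axis: I_min = h·b³/12 with b = 16.7 mm (the shorter side).
I_min = 28.0×16.7³/12 = 1.087×10^4 mm⁴
I = 1.087×10^4 mm⁴ = 1.087×10^-8 m⁴
Effective length L_e = K·L = 0.5 × 7.81 = 3.905 m
P_cr = π²EI / L_e² = π² × 11.8×10⁹ × 1.087×10^-8 / 3.905² = 83.00 N
Factor of safety n = P_cr / P = 0.082998 / 0.0415 = 2.00

n ≈ 2.00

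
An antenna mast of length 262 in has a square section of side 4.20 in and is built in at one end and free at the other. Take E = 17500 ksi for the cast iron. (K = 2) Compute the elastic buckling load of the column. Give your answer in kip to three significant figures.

I = a⁴/12 = 4.20⁴/12 = 25.93 in⁴
Effective length L_e = K·L = 2 × 262 = 524.0 in
P_cr = π²EI / L_e² = π² × 17500×10³ × 25.93 / 524.0² = 1.631×10^4 lb

P_cr ≈ 16.3 kip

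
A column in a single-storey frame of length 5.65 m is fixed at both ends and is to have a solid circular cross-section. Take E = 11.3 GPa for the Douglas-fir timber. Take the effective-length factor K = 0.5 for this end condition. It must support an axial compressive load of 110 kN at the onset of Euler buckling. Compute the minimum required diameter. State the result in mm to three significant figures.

d ≈ 113 mm

L_e = K·L = 0.5 × 5.65 = 2.825 m
Required I = P_cr·L_e²/(π²E) = 1.100×10^5 × 2.825² / (π² × 1.13×10^10) = 7.871×10^-6 m⁴
I_req = 7.871×10^6 mm⁴
Solid circle: I = πd⁴/64  ⇒  d = (64I/π)^(1/4) = (64×7.871×10^6/π)^(1/4) = 113 mm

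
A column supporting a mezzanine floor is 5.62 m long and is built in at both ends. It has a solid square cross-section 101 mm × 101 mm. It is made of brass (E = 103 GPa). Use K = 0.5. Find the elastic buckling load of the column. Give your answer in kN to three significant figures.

P_cr ≈ 1120 kN

I = a⁴/12 = 101⁴/12 = 8.672×10^6 mm⁴
I = 8.672×10^6 mm⁴ = 8.672×10^-6 m⁴
Effective length L_e = K·L = 0.5 × 5.62 = 2.810 m
P_cr = π²EI / L_e² = π² × 103×10⁹ × 8.672×10^-6 / 2.810² = 1.116×10^6 N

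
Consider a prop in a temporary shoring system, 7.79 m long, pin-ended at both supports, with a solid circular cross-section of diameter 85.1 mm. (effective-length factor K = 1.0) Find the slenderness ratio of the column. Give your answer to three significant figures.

λ ≈ 366

For a solid circle r = d/4 = 85.1/4 = 21.28 mm
L_e = K·L = 1 × 7.79 m = 7.790 m = 7790.0 mm
λ = L_e / r_min = 7790.0 / 21.28 = 366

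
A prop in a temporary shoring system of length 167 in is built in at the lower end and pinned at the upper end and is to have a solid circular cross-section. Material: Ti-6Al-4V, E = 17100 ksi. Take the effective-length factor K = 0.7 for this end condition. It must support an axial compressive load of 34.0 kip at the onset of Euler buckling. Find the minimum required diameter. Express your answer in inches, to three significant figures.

L_e = K·L = 0.7 × 167 = 116.9 in
Required I = P_cr·L_e²/(π²E) = 3.400×10^4 × 116.9² / (π² × 1.71×10^7) = 2.753 in⁴
Solid circle: I = πd⁴/64  ⇒  d = (64I/π)^(1/4) = (64×2.753/π)^(1/4) = 2.74 in

d ≈ 2.74 in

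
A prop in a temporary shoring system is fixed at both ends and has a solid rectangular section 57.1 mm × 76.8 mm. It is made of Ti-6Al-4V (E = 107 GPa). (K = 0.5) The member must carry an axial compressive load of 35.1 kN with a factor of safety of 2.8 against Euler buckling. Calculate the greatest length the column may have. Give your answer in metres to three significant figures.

L_max ≈ 7.16 m

Buckling occurs about the weak axis: I_min = h·b³/12 with b = 57.1 mm (the shorter side).
I_min = 76.8×57.1³/12 = 1.191×10^6 mm⁴
I = 1.191×10^-6 m⁴
Required critical load P_cr = n·P = 2.8 × 35.1 = 98.28 kN = 9.828×10^4 N
From P_cr = π²EI/(K·L)²:  L = (1/K)·√(π²EI/P_cr) = (1/0.5)·√(π²×1.07×10^11×1.191×10^-6/9.828×10^4)
L = 7.16 m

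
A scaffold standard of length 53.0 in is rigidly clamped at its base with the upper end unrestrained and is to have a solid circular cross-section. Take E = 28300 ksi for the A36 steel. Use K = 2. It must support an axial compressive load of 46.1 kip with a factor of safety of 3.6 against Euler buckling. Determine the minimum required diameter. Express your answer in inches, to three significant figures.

d ≈ 3.41 in

Required P_cr = n·P = 3.6 × 46.1 = 166.0 kip
L_e = K·L = 2 × 53.0 = 106.0 in
Required I = P_cr·L_e²/(π²E) = 1.660×10^5 × 106.0² / (π² × 2.83×10^7) = 6.676 in⁴
Solid circle: I = πd⁴/64  ⇒  d = (64I/π)^(1/4) = (64×6.676/π)^(1/4) = 3.41 in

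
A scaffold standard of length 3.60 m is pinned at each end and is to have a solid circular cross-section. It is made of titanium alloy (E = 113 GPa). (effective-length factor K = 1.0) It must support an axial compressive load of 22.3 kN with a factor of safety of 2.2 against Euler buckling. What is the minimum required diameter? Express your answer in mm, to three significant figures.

d ≈ 58.4 mm

Required P_cr = n·P = 2.2 × 22.3 = 49.06 kN
L_e = K·L = 1 × 3.60 = 3.600 m
Required I = P_cr·L_e²/(π²E) = 4.906×10^4 × 3.600² / (π² × 1.13×10^11) = 5.701×10^-7 m⁴
I_req = 5.701×10^5 mm⁴
Solid circle: I = πd⁴/64  ⇒  d = (64I/π)^(1/4) = (64×5.701×10^5/π)^(1/4) = 58.4 mm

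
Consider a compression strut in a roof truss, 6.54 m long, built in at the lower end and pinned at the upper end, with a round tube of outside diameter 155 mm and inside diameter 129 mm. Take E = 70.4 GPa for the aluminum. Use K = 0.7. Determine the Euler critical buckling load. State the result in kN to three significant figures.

d_o = 155 mm, d_i = 129 mm
I = π(d_o⁴ − d_i⁴)/64 = π(155⁴ − 129.0⁴)/64 = 1.474×10^7 mm⁴
I = 1.474×10^7 mm⁴ = 1.474×10^-5 m⁴
Effective length L_e = K·L = 0.7 × 6.54 = 4.578 m
P_cr = π²EI / L_e² = π² × 70.4×10⁹ × 1.474×10^-5 / 4.578² = 4.887×10^5 N

P_cr ≈ 489 kN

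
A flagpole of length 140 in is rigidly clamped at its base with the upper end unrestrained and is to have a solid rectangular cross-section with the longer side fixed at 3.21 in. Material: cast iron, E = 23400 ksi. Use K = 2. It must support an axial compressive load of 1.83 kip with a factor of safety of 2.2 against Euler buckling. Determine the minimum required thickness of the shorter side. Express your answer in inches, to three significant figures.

b ≈ 1.72 in

Required P_cr = n·P = 2.2 × 1.83 = 4.026 kip
L_e = K·L = 2 × 140 = 280.0 in
Required I = P_cr·L_e²/(π²E) = 4.026×10^3 × 280.0² / (π² × 2.34×10^7) = 1.367 in⁴
Rectangle, weak axis: I_min = h·b³/12 with h = 3.21 in fixed  ⇒  b = (12I/h)^(1/3) = 1.72 in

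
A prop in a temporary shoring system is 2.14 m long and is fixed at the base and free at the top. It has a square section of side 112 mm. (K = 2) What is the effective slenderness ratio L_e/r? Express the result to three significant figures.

For a square r = a/√12 = 112/√12 = 32.33 mm
L_e = K·L = 2 × 2.14 m = 4.280 m = 4280.0 mm
λ = L_e / r_min = 4280.0 / 32.33 = 132

λ ≈ 132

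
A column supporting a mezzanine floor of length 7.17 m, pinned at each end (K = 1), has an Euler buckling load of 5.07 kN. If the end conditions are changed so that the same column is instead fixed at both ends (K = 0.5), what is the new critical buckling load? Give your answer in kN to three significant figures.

P_cr ≈ 20.3 kN

P_cr ∝ 1/K², so P_cr,new = P_cr,old × (K_old/K_new)² = 5.07 × (1/0.5)²
= 5.07 × 4.000 = 20.3 kN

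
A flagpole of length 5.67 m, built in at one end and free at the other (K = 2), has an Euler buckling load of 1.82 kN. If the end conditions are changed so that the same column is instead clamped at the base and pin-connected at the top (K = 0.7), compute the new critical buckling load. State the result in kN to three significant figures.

P_cr ∝ 1/K², so P_cr,new = P_cr,old × (K_old/K_new)² = 1.82 × (2/0.7)²
= 1.82 × 8.163 = 14.9 kN

P_cr ≈ 14.9 kN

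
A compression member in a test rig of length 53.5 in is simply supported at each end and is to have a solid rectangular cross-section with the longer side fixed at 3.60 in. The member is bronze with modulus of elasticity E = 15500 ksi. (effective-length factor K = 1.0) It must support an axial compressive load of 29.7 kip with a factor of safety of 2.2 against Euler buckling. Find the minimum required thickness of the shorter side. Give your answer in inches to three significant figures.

b ≈ 1.60 in

Required P_cr = n·P = 2.2 × 29.7 = 65.34 kip
L_e = K·L = 1 × 53.5 = 53.50 in
Required I = P_cr·L_e²/(π²E) = 6.534×10^4 × 53.50² / (π² × 1.55×10^7) = 1.223 in⁴
Rectangle, weak axis: I_min = h·b³/12 with h = 3.60 in fixed  ⇒  b = (12I/h)^(1/3) = 1.60 in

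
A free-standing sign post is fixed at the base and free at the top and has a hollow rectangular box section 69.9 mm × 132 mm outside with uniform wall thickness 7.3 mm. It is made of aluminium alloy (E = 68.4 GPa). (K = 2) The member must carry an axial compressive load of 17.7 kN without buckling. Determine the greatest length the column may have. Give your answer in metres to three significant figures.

Inner dimensions: h_i = 132 − 2×7.3 = 117.4 mm, b_i = 69.9 − 2×7.3 = 55.30 mm
Weak-axis I_min = (h_o·b_o³ − h_i·b_i³)/12 with b_o = 69.9, b_i = 55.30 mm (shorter outer/inner sides).
I_min = (132×69.9³ − 117.4×55.30³)/12 = 2.102×10^6 mm⁴
I = 2.102×10^-6 m⁴
At the buckling limit P_cr = P = 1.770×10^4 N
From P_cr = π²EI/(K·L)²:  L = (1/K)·√(π²EI/P_cr) = (1/2)·√(π²×6.84×10^10×2.102×10^-6/1.770×10^4)
L = 4.48 m

L_max ≈ 4.48 m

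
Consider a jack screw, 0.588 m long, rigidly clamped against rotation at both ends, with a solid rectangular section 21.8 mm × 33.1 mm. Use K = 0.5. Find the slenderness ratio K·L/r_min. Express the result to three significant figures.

Buckling occurs about the weak axis: I_min = h·b³/12 with b = 21.8 mm (the shorter side).
I_min = 33.1×21.8³/12 = 2.858×10^4 mm⁴
A = 721.6 mm²;  r_min = √(I/A) = √(2.858×10^4/721.6) = 6.293 mm
L_e = K·L = 0.5 × 0.588 m = 0.2940 m = 294.00 mm
λ = L_e / r_min = 294.00 / 6.293 = 46.7

λ ≈ 46.7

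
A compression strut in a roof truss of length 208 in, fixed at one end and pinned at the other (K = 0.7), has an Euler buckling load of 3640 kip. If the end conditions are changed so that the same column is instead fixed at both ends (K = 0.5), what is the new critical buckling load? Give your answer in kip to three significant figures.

P_cr ∝ 1/K², so P_cr,new = P_cr,old × (K_old/K_new)² = 3640 × (0.7/0.5)²
= 3640 × 1.960 = 7130 kip

P_cr ≈ 7130 kip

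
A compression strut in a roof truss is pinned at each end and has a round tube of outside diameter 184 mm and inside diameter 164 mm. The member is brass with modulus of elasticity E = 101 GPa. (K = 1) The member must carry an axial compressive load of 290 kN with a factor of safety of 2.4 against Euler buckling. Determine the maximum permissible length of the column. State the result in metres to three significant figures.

d_o = 184 mm, d_i = 164 mm
I = π(d_o⁴ − d_i⁴)/64 = π(184⁴ − 164.0⁴)/64 = 2.076×10^7 mm⁴
I = 2.076×10^-5 m⁴
Required critical load P_cr = n·P = 2.4 × 290 = 696.0 kN = 6.960×10^5 N
From P_cr = π²EI/(K·L)²:  L = (1/K)·√(π²EI/P_cr) = (1/1)·√(π²×1.01×10^11×2.076×10^-5/6.960×10^5)
L = 5.45 m

L_max ≈ 5.45 m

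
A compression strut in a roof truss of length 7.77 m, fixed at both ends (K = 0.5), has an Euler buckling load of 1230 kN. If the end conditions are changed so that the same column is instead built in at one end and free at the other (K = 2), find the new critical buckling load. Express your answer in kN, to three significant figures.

P_cr ≈ 76.9 kN

P_cr ∝ 1/K², so P_cr,new = P_cr,old × (K_old/K_new)² = 1230 × (0.5/2)²
= 1230 × 0.06250 = 76.9 kN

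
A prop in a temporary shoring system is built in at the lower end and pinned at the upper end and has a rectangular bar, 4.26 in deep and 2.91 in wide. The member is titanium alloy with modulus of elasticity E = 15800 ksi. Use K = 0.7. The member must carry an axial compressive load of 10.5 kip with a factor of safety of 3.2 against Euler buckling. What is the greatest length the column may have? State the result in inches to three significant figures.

Buckling occurs about the weak axis: I_min = h·b³/12 with b = 2.91 in (the shorter side).
I_min = 4.26×2.91³/12 = 8.748 in⁴
Required critical load P_cr = n·P = 3.2 × 10.5 = 33.60 kip = 3.360×10^4 lb
From P_cr = π²EI/(K·L)²:  L = (1/K)·√(π²EI/P_cr) = (1/0.7)·√(π²×1.58×10^7×8.748/3.360×10^4)
L = 288 in

L_max ≈ 288 in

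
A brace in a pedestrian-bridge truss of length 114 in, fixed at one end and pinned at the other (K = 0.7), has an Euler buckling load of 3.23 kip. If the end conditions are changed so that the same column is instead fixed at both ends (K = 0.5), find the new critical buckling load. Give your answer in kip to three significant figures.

P_cr ∝ 1/K², so P_cr,new = P_cr,old × (K_old/K_new)² = 3.23 × (0.7/0.5)²
= 3.23 × 1.960 = 6.33 kip

P_cr ≈ 6.33 kip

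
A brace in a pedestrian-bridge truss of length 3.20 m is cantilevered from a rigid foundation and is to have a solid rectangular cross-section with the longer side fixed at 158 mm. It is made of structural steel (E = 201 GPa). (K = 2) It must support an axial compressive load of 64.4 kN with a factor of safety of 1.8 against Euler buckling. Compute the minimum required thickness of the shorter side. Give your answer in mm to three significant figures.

b ≈ 56.6 mm

Required P_cr = n·P = 1.8 × 64.4 = 115.9 kN
L_e = K·L = 2 × 3.20 = 6.400 m
Required I = P_cr·L_e²/(π²E) = 1.159×10^5 × 6.400² / (π² × 2.01×10^11) = 2.393×10^-6 m⁴
I_req = 2.393×10^6 mm⁴
Rectangle, weak axis: I_min = h·b³/12 with h = 158 mm fixed  ⇒  b = (12I/h)^(1/3) = 56.6 mm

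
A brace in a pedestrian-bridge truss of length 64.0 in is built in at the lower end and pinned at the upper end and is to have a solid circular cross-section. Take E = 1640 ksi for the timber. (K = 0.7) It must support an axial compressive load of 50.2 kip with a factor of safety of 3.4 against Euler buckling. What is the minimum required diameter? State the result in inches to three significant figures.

d ≈ 4.56 in

Required P_cr = n·P = 3.4 × 50.2 = 170.7 kip
L_e = K·L = 0.7 × 64.0 = 44.80 in
Required I = P_cr·L_e²/(π²E) = 1.707×10^5 × 44.80² / (π² × 1.64×10^6) = 21.16 in⁴
Solid circle: I = πd⁴/64  ⇒  d = (64I/π)^(1/4) = (64×21.16/π)^(1/4) = 4.56 in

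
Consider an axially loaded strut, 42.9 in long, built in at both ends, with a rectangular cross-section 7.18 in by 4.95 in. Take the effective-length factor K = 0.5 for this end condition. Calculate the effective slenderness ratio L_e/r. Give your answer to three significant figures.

For a rectangle r_min = b/√12 = 4.95/√12 = 1.429 in
L_e = K·L = 0.5 × 42.9 = 21.45 in
λ = L_e / r_min = 21.450 / 1.429 = 15.0

λ ≈ 15.0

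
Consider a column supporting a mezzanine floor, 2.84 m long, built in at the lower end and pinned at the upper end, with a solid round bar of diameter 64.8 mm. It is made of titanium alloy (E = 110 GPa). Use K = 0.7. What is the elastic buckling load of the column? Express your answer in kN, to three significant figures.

P_cr ≈ 238 kN

I = πd⁴/64 = π×64.8⁴/64 = 8.655×10^5 mm⁴
I = 8.655×10^5 mm⁴ = 8.655×10^-7 m⁴
Effective length L_e = K·L = 0.7 × 2.84 = 1.988 m
P_cr = π²EI / L_e² = π² × 110×10⁹ × 8.655×10^-7 / 1.988² = 2.378×10^5 N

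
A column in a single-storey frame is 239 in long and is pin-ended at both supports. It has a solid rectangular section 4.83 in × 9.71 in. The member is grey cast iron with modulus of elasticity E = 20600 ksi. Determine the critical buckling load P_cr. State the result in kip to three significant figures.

P_cr ≈ 325 kip

Buckling occurs about the weak axis: I_min = h·b³/12 with b = 4.83 in (the shorter side).
I_min = 9.71×4.83³/12 = 91.18 in⁴
Effective length L_e = K·L = 1 × 239 = 239.0 in
P_cr = π²EI / L_e² = π² × 20600×10³ × 91.18 / 239.0² = 3.245×10^5 lb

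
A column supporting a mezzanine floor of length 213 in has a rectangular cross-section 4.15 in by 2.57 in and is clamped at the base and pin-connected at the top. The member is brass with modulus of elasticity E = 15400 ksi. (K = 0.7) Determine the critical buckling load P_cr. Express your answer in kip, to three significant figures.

Buckling occurs about the weak axis: I_min = h·b³/12 with b = 2.57 in (the shorter side).
I_min = 4.15×2.57³/12 = 5.870 in⁴
Effective length L_e = K·L = 0.7 × 213 = 149.1 in
P_cr = π²EI / L_e² = π² × 15400×10³ × 5.870 / 149.1² = 4.014×10^4 lb

P_cr ≈ 40.1 kip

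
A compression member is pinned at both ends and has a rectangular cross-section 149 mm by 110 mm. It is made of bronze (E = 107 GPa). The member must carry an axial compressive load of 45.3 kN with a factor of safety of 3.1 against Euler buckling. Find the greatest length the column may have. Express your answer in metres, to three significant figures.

Buckling occurs about the weak axis: I_min = h·b³/12 with b = 110 mm (the shorter side).
I_min = 149×110³/12 = 1.653×10^7 mm⁴
I = 1.653×10^-5 m⁴
Required critical load P_cr = n·P = 3.1 × 45.3 = 140.4 kN = 1.404×10^5 N
From P_cr = π²EI/(K·L)²:  L = (1/K)·√(π²EI/P_cr) = (1/1)·√(π²×1.07×10^11×1.653×10^-5/1.404×10^5)
L = 11.1 m

L_max ≈ 11.1 m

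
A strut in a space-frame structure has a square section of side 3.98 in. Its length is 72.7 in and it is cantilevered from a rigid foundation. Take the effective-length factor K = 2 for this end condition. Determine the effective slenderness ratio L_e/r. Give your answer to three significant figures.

λ ≈ 127

For a square r = a/√12 = 3.98/√12 = 1.149 in
L_e = K·L = 2 × 72.7 = 145.4 in
λ = L_e / r_min = 145.40 / 1.149 = 127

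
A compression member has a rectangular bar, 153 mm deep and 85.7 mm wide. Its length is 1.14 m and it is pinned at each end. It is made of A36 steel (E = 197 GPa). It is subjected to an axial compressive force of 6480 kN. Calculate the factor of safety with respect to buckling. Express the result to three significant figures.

n ≈ 1.85

Buckling occurs about the weak axis: I_min = h·b³/12 with b = 85.7 mm (the shorter side).
I_min = 153×85.7³/12 = 8.025×10^6 mm⁴
I = 8.025×10^6 mm⁴ = 8.025×10^-6 m⁴
Effective length L_e = K·L = 1 × 1.14 = 1.140 m
P_cr = π²EI / L_e² = π² × 197×10⁹ × 8.025×10^-6 / 1.140² = 1.201×10^7 N
Factor of safety n = P_cr / P = 12006 / 6480 = 1.85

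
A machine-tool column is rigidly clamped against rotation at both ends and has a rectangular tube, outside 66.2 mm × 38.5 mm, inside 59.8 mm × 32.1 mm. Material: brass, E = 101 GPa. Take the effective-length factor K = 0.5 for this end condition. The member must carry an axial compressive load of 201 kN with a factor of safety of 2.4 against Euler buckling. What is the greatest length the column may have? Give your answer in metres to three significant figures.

Weak-axis I_min = (h_o·b_o³ − h_i·b_i³)/12 with b_o = 38.5, b_i = 32.10 mm (shorter outer/inner sides).
I_min = (66.2×38.5³ − 59.80×32.10³)/12 = 1.500×10^5 mm⁴
I = 1.500×10^-7 m⁴
Required critical load P_cr = n·P = 2.4 × 201 = 482.4 kN = 4.824×10^5 N
From P_cr = π²EI/(K·L)²:  L = (1/K)·√(π²EI/P_cr) = (1/0.5)·√(π²×1.01×10^11×1.500×10^-7/4.824×10^5)
L = 1.11 m

L_max ≈ 1.11 m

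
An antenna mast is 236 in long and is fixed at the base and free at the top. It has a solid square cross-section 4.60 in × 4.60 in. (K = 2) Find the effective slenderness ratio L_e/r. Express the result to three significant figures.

λ ≈ 355

I = a⁴/12 = 4.60⁴/12 = 37.31 in⁴
A = 21.16 in²;  r_min = √(I/A) = √(37.31/21.16) = 1.328 in
L_e = K·L = 2 × 236 = 472.0 in
λ = L_e / r_min = 472.00 / 1.328 = 355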